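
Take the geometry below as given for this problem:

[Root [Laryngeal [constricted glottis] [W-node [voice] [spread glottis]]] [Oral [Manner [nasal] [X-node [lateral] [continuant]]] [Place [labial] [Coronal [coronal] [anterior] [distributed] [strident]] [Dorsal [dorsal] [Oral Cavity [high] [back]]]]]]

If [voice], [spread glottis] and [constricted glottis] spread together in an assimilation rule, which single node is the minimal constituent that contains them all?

Laryngeal

[voice] is immediately dominated by W-node.
[spread glottis] is immediately dominated by W-node.
[constricted glottis] is immediately dominated by Laryngeal.
These paths first converge at Laryngeal; no daughter of Laryngeal dominates all 3 features, so Laryngeal is the minimal constituent.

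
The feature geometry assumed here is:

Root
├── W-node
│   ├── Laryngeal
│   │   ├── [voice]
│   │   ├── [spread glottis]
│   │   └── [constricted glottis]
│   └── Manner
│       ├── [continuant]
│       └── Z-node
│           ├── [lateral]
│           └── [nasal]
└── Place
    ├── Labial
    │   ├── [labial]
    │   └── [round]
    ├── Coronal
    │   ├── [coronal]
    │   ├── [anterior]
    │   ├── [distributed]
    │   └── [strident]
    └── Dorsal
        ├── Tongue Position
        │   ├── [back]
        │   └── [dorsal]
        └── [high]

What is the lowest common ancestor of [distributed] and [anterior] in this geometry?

[distributed] is immediately dominated by Coronal.
[anterior] is immediately dominated by Coronal.
The lowest node appearing on every path is Coronal; each proper daughter of Coronal fails to dominate at least one of the listed features.

Coronal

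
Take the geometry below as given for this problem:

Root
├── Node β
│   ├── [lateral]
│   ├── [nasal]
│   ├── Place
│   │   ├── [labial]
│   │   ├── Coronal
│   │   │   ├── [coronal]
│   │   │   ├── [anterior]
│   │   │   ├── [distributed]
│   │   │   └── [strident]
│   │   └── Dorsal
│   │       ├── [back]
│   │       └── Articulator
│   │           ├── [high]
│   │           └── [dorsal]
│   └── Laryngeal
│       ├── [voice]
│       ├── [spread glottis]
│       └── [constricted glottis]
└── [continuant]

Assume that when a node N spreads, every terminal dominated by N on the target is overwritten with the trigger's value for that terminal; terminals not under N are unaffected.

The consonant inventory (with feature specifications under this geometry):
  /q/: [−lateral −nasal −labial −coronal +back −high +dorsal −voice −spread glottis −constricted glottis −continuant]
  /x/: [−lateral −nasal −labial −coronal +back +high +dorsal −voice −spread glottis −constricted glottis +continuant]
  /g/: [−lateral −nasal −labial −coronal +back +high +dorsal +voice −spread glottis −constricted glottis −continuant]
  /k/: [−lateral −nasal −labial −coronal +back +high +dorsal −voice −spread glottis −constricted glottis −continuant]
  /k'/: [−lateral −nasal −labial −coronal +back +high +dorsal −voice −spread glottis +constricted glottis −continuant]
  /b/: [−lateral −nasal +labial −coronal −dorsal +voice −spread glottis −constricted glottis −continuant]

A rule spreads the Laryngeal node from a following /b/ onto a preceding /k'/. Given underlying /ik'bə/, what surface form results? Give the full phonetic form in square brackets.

The Laryngeal node dominates the terminals [voice], [spread glottis], [constricted glottis].
Spreading Laryngeal from /b/ onto /k'/ replaces those values with /b/'s: [+voice], [−spread glottis], [−constricted glottis]. Features outside Laryngeal ([lateral], [nasal], [labial], …) stay as in /k'/.
This feature bundle is that of [g], so /ik'bə/ surfaces as [igbə].

[igbə]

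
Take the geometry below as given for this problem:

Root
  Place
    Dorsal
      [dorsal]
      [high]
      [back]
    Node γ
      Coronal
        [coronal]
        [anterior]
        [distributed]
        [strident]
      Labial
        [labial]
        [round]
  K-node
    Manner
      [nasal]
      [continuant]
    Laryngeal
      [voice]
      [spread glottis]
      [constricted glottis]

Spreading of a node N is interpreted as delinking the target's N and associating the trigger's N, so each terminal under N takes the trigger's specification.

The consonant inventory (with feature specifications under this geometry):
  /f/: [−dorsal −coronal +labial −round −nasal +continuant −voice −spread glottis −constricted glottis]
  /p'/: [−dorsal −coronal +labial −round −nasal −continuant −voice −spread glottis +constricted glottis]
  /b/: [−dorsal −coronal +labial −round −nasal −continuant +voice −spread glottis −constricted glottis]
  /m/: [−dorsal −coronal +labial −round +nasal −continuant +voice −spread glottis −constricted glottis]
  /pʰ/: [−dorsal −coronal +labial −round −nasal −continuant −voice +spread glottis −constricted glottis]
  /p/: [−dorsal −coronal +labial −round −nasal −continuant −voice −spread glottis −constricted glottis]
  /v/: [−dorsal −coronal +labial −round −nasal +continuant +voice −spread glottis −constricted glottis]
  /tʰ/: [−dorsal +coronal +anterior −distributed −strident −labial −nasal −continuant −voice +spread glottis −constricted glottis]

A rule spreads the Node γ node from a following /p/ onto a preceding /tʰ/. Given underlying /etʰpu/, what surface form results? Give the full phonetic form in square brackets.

[epʰpu]

The Node γ node dominates the terminals [coronal], [anterior], [distributed], [strident], [labial], [round].
After delinking /tʰ/'s Node γ and linking /p/'s, the affected terminals become [−coronal], [+labial], [−round]; [dorsal], [nasal], [continuant], … (outside Node γ) are retained from /tʰ/.
The resulting bundle matches /pʰ/ in the inventory; substituting it for /tʰ/ gives [epʰpu].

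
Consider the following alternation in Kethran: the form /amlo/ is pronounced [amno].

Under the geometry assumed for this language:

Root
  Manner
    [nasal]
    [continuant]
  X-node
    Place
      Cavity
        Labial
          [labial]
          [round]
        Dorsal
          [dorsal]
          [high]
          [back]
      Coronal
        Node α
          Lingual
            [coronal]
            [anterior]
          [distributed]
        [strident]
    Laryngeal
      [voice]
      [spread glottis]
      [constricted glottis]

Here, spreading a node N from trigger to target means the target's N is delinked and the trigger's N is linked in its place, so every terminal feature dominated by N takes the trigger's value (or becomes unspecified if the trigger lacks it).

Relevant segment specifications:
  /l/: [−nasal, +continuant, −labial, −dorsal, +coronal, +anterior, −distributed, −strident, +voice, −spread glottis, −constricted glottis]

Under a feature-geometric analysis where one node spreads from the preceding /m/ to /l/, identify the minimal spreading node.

Feature comparison: [nasal], [continuant] differ between /l/ and [n]; the remaining terminals match.
The smallest constituent containing every changed terminal is Manner — each of its daughters lacks at least one of the affected features.
Spreading Manner from /m/ overwrites each of those terminals with /m/'s values, yielding exactly [n].
Since [coronal], [labial] are preserved even though /m/ disagrees there, no node above Manner spread.

Manner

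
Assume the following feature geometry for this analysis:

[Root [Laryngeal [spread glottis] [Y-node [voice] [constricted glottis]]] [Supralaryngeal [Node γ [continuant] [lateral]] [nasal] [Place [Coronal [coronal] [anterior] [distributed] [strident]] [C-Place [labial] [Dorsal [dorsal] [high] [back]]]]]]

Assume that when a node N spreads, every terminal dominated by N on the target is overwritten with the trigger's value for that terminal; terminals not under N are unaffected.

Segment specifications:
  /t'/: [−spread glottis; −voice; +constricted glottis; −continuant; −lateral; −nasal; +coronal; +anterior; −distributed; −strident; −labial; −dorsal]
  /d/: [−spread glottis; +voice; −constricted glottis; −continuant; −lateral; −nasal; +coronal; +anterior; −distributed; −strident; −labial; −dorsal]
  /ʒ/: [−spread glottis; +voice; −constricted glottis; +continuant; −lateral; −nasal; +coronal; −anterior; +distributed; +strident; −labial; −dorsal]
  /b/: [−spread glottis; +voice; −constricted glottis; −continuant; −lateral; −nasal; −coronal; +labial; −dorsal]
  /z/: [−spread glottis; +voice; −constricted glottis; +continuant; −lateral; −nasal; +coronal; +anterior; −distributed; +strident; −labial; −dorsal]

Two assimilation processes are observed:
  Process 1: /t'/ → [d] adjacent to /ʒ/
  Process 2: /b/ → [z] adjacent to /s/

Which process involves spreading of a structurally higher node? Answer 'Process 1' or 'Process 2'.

Process 2

In Process 1, [voice], [constricted glottis] change, so the minimal spreading node is Y-node at depth 2.
Process 2: the features that change are [continuant], [labial], [coronal], [anterior], [distributed], [strident]; the minimal node is Supralaryngeal (depth 1).
Supralaryngeal (depth 1) sits above Y-node (depth 2), making Process 2 the one with the higher spreading node.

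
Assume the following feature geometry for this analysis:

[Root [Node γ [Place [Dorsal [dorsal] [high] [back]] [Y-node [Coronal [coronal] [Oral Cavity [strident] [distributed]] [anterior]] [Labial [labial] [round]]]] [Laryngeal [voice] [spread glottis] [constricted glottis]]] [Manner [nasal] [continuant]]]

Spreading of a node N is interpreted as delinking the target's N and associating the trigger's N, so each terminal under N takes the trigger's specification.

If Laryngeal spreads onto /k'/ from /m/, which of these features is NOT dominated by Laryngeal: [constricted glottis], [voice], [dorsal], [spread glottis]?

[dorsal]

Under this geometry, Laryngeal contains [voice], [spread glottis], [constricted glottis].
Spreading Laryngeal replaces [spread glottis], [voice], [constricted glottis] with the trigger's values, since each sits inside the Laryngeal constituent.
[dorsal] is not within the Laryngeal subtree (it hangs from Dorsal), so /k'/'s [dorsal] value survives.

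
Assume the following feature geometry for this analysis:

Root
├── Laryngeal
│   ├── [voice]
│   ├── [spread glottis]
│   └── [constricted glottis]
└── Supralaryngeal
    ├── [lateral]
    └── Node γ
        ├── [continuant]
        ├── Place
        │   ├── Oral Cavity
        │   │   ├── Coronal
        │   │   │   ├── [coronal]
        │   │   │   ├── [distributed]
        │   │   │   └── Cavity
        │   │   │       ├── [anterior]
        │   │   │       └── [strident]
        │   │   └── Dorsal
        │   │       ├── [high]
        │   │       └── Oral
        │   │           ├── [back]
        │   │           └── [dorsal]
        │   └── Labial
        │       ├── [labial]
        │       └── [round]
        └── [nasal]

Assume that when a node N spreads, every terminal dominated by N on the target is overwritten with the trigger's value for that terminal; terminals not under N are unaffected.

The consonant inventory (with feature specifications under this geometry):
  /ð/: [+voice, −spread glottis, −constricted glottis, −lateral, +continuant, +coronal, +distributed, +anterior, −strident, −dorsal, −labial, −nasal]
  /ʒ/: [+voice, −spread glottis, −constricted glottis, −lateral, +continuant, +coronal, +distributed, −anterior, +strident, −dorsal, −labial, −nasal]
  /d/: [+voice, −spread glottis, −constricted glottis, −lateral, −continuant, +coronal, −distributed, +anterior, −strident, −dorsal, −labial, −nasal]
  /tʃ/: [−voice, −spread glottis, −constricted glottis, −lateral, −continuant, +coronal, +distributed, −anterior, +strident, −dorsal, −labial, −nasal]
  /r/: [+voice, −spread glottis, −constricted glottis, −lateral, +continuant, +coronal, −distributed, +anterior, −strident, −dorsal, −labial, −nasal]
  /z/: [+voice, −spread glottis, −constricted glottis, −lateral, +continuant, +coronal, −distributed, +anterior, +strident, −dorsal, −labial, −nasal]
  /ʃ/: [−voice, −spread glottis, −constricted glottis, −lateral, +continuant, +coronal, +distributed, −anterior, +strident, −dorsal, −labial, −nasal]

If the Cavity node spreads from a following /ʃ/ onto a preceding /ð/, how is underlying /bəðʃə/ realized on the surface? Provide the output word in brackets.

[bəʒʃə]

The Cavity node dominates the terminals [anterior], [strident].
The target acquires /ʃ/'s values for everything under Cavity — [−anterior], [+strident] — while keeping its own [voice], [spread glottis], [constricted glottis], ….
This feature bundle is that of [ʒ], so /bəðʃə/ surfaces as [bəʒʃə].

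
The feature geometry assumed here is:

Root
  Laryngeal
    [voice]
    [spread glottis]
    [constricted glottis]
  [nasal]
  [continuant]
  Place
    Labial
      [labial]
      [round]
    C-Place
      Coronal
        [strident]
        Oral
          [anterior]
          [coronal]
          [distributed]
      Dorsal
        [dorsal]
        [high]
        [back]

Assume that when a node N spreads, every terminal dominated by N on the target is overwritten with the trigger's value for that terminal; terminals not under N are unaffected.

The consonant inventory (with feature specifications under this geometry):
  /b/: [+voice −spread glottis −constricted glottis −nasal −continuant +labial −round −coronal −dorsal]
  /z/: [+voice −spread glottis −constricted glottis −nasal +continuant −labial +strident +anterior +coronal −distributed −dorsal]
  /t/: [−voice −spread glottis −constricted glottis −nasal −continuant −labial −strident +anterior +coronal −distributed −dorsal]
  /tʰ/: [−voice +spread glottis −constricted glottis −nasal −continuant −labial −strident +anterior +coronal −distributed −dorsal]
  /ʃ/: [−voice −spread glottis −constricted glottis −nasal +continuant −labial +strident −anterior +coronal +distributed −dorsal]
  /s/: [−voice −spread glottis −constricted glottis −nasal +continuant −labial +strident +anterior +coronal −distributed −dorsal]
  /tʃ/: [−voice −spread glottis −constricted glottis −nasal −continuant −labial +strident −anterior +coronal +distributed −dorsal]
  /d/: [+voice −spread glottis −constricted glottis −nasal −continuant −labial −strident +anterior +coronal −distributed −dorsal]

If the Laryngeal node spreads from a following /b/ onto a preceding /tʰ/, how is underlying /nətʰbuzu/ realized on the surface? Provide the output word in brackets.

[nədbuzu]

Laryngeal immediately or transitively dominates [voice], [spread glottis], [constricted glottis].
The target acquires /b/'s values for everything under Laryngeal — [+voice], [−spread glottis], [−constricted glottis] — while keeping its own [nasal], [continuant], [labial], ….
Among the inventory, only /d/ has exactly this specification, giving the surface form [nədbuzu].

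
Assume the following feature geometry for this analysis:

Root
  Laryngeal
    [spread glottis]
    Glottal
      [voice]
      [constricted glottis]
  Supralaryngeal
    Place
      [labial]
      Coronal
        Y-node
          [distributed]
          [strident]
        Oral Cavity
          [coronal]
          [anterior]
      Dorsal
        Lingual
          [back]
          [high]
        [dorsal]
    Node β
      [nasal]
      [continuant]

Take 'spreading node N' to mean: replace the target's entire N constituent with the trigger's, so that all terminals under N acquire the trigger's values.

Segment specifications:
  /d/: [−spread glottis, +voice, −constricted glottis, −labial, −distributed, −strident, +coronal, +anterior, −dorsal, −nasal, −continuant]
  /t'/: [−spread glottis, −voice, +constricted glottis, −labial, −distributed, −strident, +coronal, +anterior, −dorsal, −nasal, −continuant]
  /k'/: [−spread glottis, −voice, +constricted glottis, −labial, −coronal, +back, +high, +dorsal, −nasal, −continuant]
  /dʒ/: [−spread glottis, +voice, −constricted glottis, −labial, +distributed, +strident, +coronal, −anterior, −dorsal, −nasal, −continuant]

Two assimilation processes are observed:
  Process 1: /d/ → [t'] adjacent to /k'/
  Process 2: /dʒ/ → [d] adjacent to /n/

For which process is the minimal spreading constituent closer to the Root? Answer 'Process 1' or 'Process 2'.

Process 1: the features that change are [voice], [constricted glottis]; the minimal node is Glottal (depth 2).
Process 2 alters [anterior], [distributed], [strident]; the lowest common ancestor is Coronal (depth 3 from Root).
Glottal is closer to Root than Coronal, so Process 1 spreads the higher node.

Process 1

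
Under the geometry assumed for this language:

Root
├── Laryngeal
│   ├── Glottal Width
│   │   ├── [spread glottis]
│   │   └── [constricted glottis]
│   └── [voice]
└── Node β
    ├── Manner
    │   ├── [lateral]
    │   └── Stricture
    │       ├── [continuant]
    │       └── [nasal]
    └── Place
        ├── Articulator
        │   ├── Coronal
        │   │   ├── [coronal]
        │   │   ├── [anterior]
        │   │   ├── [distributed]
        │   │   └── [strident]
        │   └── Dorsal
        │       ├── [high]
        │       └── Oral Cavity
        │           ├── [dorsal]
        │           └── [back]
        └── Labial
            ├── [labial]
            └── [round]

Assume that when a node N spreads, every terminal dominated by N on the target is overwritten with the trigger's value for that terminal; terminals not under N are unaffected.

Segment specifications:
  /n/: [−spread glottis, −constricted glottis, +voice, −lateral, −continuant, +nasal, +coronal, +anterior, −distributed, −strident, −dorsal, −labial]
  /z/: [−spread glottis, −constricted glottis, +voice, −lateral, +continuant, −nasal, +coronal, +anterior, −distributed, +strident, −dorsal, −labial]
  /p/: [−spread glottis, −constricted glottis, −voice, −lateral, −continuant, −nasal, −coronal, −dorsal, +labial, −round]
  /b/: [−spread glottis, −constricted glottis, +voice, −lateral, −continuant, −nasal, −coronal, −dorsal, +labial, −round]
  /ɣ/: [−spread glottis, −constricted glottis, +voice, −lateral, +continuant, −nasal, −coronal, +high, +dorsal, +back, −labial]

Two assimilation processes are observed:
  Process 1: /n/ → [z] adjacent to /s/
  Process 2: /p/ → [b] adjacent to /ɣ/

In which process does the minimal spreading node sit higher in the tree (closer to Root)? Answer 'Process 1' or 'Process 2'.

Process 1

Process 1: the features that change are [nasal], [continuant], [strident]; the minimal node is Node β (depth 1).
Process 2: the feature that changes is [voice]; the minimal node is [voice] (depth 2).
Node β is closer to Root than [voice], so Process 1 spreads the higher node.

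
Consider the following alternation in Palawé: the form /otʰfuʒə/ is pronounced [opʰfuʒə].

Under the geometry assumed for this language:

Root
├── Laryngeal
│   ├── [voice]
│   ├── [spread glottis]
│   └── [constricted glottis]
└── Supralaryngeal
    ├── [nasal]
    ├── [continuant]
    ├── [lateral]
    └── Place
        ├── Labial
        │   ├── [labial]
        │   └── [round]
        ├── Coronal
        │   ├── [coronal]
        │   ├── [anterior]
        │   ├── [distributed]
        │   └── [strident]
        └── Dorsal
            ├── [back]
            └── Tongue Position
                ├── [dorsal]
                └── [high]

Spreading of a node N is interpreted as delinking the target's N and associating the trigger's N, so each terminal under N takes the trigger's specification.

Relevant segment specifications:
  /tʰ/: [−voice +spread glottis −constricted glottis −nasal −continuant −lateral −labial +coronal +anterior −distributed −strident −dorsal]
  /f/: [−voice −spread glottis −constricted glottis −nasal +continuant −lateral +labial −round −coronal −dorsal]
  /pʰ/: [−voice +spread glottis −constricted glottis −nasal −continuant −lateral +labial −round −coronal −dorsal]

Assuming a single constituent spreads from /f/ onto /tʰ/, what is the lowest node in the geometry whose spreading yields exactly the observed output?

Place

Feature comparison: [labial], [round], [coronal], [anterior], [distributed], [strident] differ between /tʰ/ and [pʰ]; the remaining terminals match.
The smallest constituent containing every changed terminal is Place — each of its daughters lacks at least one of the affected features.
Delinking /tʰ/'s Place and associating /f/'s Place gives precisely the feature bundle of [pʰ].
Since [continuant] is preserved even though /f/ disagrees there, no node above Place spread.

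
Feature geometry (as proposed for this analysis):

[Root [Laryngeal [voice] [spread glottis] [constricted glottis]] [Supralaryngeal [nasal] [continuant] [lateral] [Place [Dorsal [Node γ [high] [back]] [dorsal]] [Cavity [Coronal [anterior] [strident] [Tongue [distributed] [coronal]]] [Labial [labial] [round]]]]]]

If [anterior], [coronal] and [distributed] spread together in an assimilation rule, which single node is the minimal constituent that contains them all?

Coronal

[anterior]: Root ▹ Supralaryngeal ▹ Place ▹ Cavity ▹ Coronal ▹ [anterior].
[coronal]: Root ▹ Supralaryngeal ▹ Place ▹ Cavity ▹ Coronal ▹ Tongue ▹ [coronal].
[distributed]: Root ▹ Supralaryngeal ▹ Place ▹ Cavity ▹ Coronal ▹ Tongue ▹ [distributed].
These paths first converge at Coronal; no daughter of Coronal dominates all 3 features, so Coronal is the minimal constituent.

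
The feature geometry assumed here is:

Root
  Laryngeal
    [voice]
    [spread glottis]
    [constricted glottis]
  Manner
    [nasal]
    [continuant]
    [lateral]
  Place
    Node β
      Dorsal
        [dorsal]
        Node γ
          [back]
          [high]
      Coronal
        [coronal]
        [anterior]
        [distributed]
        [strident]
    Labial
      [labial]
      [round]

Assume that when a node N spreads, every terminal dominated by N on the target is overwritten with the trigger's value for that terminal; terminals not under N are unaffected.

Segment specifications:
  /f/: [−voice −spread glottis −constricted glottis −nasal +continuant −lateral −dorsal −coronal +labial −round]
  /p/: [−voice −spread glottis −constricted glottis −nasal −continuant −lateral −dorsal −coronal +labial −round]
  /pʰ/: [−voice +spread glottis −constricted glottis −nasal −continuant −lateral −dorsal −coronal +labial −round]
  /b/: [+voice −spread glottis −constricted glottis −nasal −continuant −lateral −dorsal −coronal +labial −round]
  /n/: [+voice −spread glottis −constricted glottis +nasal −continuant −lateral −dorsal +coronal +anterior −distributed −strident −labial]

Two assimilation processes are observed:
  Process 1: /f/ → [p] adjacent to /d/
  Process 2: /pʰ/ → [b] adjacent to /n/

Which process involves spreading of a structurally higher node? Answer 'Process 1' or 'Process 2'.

In Process 1, [continuant] changes, so the minimal spreading node is [continuant] at depth 2.
Process 2: the features that change are [voice], [spread glottis]; the minimal node is Laryngeal (depth 1).
Laryngeal is closer to Root than [continuant], so Process 2 spreads the higher node.

Process 2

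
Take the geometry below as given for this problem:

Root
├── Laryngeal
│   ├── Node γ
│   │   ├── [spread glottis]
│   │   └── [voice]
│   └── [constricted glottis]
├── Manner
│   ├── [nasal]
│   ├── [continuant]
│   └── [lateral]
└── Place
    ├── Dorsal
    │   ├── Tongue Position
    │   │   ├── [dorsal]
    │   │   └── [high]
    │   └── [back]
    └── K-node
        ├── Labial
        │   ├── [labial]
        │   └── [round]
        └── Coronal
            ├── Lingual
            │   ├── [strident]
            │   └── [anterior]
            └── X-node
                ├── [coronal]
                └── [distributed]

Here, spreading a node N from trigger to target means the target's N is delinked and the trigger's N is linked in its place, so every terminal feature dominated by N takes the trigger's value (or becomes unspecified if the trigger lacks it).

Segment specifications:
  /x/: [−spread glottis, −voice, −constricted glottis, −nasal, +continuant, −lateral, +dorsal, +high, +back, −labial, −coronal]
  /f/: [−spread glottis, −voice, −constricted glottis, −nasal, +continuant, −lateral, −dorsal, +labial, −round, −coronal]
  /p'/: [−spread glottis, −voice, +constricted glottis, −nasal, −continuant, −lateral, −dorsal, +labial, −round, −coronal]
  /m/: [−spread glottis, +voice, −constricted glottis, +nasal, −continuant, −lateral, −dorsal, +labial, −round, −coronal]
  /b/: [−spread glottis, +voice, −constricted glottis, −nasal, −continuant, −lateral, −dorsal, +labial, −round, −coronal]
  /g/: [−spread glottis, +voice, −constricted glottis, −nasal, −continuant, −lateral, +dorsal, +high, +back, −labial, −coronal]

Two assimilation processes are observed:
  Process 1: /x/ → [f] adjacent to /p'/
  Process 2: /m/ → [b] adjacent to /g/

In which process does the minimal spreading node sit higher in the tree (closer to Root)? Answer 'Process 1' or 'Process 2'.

Process 1

Process 1: the features that change are [labial], [round], [dorsal], [high], [back]; the minimal node is Place (depth 1).
Process 2 alters [nasal]; the lowest dominating node is [nasal] (depth 2 from Root).
Place is closer to Root than [nasal], so Process 1 spreads the higher node.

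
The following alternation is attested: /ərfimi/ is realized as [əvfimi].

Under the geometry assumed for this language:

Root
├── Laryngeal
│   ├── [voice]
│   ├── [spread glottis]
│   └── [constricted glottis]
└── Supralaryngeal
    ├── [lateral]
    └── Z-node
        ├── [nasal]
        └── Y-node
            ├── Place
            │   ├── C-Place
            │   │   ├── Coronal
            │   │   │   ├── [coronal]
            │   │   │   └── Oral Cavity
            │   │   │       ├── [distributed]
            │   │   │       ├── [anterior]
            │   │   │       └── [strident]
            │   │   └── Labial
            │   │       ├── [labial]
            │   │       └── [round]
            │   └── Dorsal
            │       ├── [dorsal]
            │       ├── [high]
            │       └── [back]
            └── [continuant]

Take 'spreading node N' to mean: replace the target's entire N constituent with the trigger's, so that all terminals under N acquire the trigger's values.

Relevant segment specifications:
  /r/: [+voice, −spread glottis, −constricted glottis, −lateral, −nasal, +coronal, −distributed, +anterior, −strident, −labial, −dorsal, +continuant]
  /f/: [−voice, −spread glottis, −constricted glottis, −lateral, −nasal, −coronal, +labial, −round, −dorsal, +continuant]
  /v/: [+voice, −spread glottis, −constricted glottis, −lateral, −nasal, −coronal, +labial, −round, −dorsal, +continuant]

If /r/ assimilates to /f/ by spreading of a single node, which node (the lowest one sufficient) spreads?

C-Place

Comparing /r/ with its surface form [v], the features that change are [labial], [round], [coronal], [anterior], [distributed], [strident].
The smallest constituent containing every changed terminal is C-Place — each of its daughters lacks at least one of the affected features.
Spreading C-Place from /f/ overwrites each of those terminals with /f/'s values, yielding exactly [v].
[voice] stays as in /r/ although /f/ differs there, so no node dominating it spread; among the remaining candidates C-Place is the lowest that derives the output.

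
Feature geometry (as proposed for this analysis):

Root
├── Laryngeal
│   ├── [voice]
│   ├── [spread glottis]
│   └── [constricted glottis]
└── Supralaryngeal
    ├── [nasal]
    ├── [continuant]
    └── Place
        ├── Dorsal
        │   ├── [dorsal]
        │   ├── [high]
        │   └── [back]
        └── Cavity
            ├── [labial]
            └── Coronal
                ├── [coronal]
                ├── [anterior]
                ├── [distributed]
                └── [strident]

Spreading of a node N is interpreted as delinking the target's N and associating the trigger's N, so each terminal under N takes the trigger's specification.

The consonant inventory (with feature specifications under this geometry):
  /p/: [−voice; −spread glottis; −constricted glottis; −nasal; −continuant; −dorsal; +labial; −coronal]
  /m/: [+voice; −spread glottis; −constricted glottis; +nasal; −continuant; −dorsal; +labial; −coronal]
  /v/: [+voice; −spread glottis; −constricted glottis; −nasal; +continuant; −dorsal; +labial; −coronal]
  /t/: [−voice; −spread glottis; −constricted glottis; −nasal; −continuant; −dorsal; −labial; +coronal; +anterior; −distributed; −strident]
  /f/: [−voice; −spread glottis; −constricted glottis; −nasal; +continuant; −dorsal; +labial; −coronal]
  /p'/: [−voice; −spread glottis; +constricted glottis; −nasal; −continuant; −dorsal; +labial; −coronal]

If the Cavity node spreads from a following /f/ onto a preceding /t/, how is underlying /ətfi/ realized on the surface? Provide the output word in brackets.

[əpfi]

Cavity immediately or transitively dominates [labial], [coronal], [anterior], [distributed], [strident].
The target acquires /f/'s values for everything under Cavity — [+labial], [−coronal] — while keeping its own [voice], [spread glottis], [constricted glottis], ….
Among the inventory, only /p/ has exactly this specification, giving the surface form [əpfi].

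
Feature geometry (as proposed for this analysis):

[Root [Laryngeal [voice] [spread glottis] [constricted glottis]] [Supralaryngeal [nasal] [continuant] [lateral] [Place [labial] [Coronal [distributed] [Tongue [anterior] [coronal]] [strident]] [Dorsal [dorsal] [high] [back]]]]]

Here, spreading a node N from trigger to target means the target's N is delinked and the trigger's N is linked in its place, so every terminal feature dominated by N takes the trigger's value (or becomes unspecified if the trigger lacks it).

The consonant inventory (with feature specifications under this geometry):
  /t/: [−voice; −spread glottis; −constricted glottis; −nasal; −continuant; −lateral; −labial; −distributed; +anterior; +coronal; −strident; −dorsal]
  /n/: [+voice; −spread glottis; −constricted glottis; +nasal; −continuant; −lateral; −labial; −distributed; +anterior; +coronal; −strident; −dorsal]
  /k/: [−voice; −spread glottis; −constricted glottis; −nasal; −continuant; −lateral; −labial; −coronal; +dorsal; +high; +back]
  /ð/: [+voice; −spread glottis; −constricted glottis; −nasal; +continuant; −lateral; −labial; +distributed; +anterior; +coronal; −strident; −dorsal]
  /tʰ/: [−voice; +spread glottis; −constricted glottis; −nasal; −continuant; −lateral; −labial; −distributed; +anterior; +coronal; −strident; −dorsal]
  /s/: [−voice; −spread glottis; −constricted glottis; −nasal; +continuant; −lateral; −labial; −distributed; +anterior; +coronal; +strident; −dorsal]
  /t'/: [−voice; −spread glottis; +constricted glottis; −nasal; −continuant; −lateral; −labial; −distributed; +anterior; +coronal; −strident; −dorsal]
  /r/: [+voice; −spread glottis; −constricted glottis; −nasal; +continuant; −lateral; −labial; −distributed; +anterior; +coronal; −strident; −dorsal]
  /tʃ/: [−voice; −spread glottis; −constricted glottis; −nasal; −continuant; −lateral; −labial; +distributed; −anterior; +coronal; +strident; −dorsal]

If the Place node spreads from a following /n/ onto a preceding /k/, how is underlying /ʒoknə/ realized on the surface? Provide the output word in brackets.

[ʒotnə]

The Place node dominates the terminals [labial], [distributed], [anterior], [coronal], [strident], [dorsal], [high], [back].
Spreading Place from /n/ onto /k/ replaces those values with /n/'s: [−labial], [−distributed], [+anterior], [+coronal], [−strident], [−dorsal]. Features outside Place ([voice], [spread glottis], [constricted glottis], …) stay as in /k/.
Among the inventory, only /t/ has exactly this specification, giving the surface form [ʒotnə].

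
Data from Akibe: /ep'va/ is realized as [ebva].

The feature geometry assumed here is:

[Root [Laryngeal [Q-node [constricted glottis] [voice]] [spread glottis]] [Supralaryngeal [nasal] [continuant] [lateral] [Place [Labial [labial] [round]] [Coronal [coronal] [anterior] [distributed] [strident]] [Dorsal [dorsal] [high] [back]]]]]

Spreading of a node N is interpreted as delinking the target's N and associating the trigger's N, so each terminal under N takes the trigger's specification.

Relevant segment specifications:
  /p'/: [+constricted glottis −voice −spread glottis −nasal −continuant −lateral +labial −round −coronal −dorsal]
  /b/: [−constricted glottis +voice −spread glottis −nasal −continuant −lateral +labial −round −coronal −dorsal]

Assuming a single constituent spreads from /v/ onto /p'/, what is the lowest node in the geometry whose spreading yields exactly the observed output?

Comparing /p'/ with its surface form [b], the features that change are [voice], [constricted glottis].
These terminals are all dominated by Q-node, and no proper subconstituent of Q-node covers them all; Q-node is their lowest common ancestor.
Delinking /p'/'s Q-node and associating /v/'s Q-node gives precisely the feature bundle of [b].
[continuant] stays as in /p'/ although /v/ differs there, so no node dominating it spread; among the remaining candidates Q-node is the lowest that derives the output.

Q-node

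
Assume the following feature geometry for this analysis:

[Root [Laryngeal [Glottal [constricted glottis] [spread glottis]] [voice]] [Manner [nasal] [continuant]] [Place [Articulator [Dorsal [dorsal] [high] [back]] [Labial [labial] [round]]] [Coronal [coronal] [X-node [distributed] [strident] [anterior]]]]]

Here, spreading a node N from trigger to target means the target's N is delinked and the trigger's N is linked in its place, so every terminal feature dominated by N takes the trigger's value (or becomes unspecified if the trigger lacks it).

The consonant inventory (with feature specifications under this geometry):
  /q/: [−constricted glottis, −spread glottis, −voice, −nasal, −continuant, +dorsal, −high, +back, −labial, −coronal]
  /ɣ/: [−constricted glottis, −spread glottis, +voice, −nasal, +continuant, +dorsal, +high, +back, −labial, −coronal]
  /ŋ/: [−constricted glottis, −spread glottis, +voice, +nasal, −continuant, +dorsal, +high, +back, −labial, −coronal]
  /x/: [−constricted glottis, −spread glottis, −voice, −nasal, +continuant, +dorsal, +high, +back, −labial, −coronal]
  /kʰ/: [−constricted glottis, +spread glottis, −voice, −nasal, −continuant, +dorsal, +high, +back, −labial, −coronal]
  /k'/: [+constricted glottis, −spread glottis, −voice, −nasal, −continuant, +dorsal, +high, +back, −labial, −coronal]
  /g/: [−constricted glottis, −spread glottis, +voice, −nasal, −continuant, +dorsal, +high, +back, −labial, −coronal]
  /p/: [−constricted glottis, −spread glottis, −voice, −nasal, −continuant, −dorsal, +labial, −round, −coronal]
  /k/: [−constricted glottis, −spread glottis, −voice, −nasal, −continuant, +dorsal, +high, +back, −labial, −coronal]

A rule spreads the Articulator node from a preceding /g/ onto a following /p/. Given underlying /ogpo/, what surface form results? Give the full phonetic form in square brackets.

[ogko]

Articulator immediately or transitively dominates [dorsal], [high], [back], [labial], [round].
After delinking /p/'s Articulator and linking /g/'s, the affected terminals become [+dorsal], [+high], [+back], [−labial]; [constricted glottis], [spread glottis], [voice], … (outside Articulator) are retained from /p/.
Among the inventory, only /k/ has exactly this specification, giving the surface form [ogko].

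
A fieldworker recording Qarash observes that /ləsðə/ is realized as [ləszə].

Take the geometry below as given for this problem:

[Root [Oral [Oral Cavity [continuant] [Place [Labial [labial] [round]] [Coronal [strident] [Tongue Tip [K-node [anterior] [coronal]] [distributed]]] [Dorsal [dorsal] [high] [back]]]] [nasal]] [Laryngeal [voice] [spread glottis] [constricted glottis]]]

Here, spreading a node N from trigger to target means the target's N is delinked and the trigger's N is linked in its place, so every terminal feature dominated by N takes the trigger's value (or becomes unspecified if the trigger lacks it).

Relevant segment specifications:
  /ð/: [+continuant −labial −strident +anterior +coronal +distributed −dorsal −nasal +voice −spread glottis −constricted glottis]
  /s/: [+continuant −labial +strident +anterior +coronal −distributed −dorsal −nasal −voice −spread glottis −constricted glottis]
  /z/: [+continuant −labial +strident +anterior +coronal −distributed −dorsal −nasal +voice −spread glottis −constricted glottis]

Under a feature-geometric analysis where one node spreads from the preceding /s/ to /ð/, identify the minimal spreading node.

/ð/ and [z] differ in [distributed], [strident]; every other specified feature is identical.
The smallest constituent containing every changed terminal is Coronal — each of its daughters lacks at least one of the affected features.
Delinking /ð/'s Coronal and associating /s/'s Coronal gives precisely the feature bundle of [z].
[voice] stays as in /ð/ although /s/ differs there, so no node dominating it spread; among the remaining candidates Coronal is the lowest that derives the output.

Coronal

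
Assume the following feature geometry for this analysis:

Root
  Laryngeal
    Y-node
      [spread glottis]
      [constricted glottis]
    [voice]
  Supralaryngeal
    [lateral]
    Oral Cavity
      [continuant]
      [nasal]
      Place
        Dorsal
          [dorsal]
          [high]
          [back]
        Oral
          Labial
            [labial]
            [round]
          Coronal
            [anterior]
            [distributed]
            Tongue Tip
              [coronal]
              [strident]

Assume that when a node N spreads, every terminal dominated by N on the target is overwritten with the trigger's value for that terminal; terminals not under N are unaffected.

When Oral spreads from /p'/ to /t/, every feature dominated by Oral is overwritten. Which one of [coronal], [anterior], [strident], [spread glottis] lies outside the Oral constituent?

Oral dominates exactly [labial], [round], [anterior], [distributed], [coronal], [strident].
Spreading Oral replaces [strident], [anterior], [coronal] with the trigger's values, since each sits inside the Oral constituent.
[spread glottis] attaches under Y-node, not under Oral, so /t/ retains its own value for [spread glottis].

[spread glottis]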